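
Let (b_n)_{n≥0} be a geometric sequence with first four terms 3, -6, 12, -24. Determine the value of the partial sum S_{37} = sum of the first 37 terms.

Common ratio r = -2.
b_n = 3·(-2)^(n-0).
S = 3·((-2)^37 - 1)/(-2 - 1) = 3·(-137438953472 - 1)/(-3) = 137438953473.

137438953473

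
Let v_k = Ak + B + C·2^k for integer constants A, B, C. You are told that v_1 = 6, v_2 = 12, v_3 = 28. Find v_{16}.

327616

The three given values yield: A + B + 2C = 6; 2A + B + 4C = 12; 3A + B + 8C = 28.
Subtracting the first from the second: A + 2C = 6.
Subtracting the second from the third: A + 4C = 16.
Solving: C = 5, A = -4, then B = 0.
So v_k = -4·k + 0 + 5·2^k; at k=16 this is 327616.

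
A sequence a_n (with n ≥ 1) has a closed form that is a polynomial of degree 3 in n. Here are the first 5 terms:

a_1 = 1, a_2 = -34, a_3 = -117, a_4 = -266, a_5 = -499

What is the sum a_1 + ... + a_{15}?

1st diffs: -35, -83, -149, -233.
2nd diffs: -48, -66, -84.
3rd diffs: -18, -18 (constant).
So a_n = -3n^3 - 6n^2 + 4n + 6.
Continuing: …, -834, -1289, -1882, -2631, …, a_{15} = -11409.
Summing n = 1..15 (15 terms) gives -50070.

-50070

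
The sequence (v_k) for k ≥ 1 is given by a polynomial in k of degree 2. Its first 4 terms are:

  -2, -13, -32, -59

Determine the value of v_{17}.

-1138

1st diffs: -11, -19, -27.
2nd diffs: -8, -8 (constant).
Newton forward-difference form: v_k = -2 + (-11)·C(k-1,1) + (-8)·C(k-1,2).
At k = 17: k-1 = 16, so v_{17} = -2 - 176 - 960 = -1138.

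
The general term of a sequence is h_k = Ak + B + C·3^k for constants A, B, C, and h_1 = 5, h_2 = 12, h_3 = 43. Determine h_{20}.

6973568706

Write the equations: A + B + 3C = 5; 2A + B + 9C = 12; 3A + B + 27C = 43.
Subtracting the first from the second: A + 6C = 7.
Subtracting the second from the third: A + 18C = 31.
Solving: C = 2, A = -5, then B = 4.
Therefore h_{20} = -100 + 4 + 2·3486784401 = 6973568706.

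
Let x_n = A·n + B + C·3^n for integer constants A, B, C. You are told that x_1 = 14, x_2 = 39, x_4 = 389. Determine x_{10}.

295199

Write the equations: A + B + 3C = 14; 2A + B + 9C = 39; 4A + B + 81C = 389.
Subtracting the first from the second: A + 6C = 25.
Subtracting the second from the third: 2A + 72C = 350.
Solving: C = 5, A = -5, then B = 4.
Hence x_{10} = -5·10 + 4 + 5·59049 = 295199.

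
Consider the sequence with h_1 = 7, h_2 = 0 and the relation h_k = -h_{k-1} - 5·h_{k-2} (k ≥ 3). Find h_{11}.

9940

Step forward from the initial values:
h_3 = -35, h_4 = 35, h_5 = 140, h_6 = -315, h_7 = -385, h_8 = 1960, h_9 = -35, h_{10} = -9765, h_{11} = 9940.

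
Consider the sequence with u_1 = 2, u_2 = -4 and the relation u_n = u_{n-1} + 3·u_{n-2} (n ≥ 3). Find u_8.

-148

u_3 = 2;  u_4 = -10;  u_5 = -4;  u_6 = -34;  u_7 = -46;  u_8 = -148.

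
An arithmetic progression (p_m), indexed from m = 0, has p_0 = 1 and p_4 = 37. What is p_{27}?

244

Common difference d = (37 - 1) / (4 - 0) = 9.
p_m = 1 + (m - 0)·9.
p_{27} = 1 + 27·9 = 244.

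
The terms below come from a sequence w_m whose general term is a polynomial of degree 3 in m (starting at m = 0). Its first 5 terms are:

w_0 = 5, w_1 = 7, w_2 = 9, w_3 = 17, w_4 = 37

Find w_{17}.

1st diffs: 2, 2, 8, 20.
2nd diffs: 0, 6, 12.
3rd diffs: 6, 6 (constant).
Newton forward-difference form: w_m = 5 + 2·C(m,1) + 6·C(m,3).
At m = 17: m = 17, so w_{17} = 5 + 34 + 4080 = 4119.

4119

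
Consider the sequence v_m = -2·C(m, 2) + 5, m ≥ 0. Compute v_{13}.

C(13, 2) = 78, so v_{13} = -151.

-151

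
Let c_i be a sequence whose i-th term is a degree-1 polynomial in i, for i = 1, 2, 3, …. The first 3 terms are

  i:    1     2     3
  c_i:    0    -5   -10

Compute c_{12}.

-55

1st diffs: -5, -5 (constant).
So c_i = -5i + 5.
Evaluating at i = 12 gives c_{12} = -55.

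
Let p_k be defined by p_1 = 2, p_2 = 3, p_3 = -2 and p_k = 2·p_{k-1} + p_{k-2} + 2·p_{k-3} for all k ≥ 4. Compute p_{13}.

19322

Compute successive terms:
p_4 = 3, p_5 = 10, p_6 = 19, p_7 = 54, p_8 = 147, p_9 = 386, p_{10} = 1027, p_{11} = 2734, p_{12} = 7267, p_{13} = 19322.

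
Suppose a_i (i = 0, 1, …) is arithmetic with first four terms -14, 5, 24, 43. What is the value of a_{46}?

860

Common difference d = 19.
a_i = -14 + (i - 0)·19.
a_{46} = -14 + 46·19 = 860.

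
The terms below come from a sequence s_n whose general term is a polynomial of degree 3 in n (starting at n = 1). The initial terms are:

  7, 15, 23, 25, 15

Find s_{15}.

1st diffs: 8, 8, 2, -10.
2nd diffs: 0, -6, -12.
3rd diffs: -6, -6 (constant).
Newton forward-difference form: s_n = 7 + 8·C(n-1,1) + (-6)·C(n-1,3).
At n = 15: n-1 = 14, so s_{15} = 7 + 112 - 2184 = -2065.

-2065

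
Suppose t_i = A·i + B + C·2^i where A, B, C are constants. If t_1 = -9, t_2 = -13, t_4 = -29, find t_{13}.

-8223

Write the equations: A + B + 2C = -9; 2A + B + 4C = -13; 4A + B + 16C = -29.
Subtracting the first from the second: A + 2C = -4.
Subtracting the second from the third: 2A + 12C = -16.
Solving: C = -1, A = -2, then B = -5.
So t_i = -2·i + (-5) + (-1)·2^i; at i=13 this is -8223.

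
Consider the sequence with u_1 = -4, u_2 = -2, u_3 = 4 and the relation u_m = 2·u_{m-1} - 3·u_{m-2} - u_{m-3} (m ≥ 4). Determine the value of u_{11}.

u_4 = 18;  u_5 = 26;  u_6 = -6;  u_7 = -108;  u_8 = -224;  u_9 = -118;  u_{10} = 544;  u_{11} = 1666.

1666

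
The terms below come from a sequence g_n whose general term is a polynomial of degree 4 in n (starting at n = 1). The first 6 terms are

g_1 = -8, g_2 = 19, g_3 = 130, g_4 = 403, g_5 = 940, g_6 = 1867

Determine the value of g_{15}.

1st diffs: 27, 111, 273, 537, 927.
2nd diffs: 84, 162, 264, 390.
3rd diffs: 78, 102, 126.
4th diffs: 24, 24 (constant).
Newton forward-difference form: g_n = -8 + 27·C(n-1,1) + 84·C(n-1,2) + 78·C(n-1,3) + 24·C(n-1,4).
At n = 15: n-1 = 14, so g_{15} = -8 + 378 + 7644 + 28392 + 24024 = 60430.

60430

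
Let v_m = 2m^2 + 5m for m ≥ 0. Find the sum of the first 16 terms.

Over m = 0..15: Σm = 120, Σm² = 1240.
Total = (2)·1240 + (5)·120 = 3080.

3080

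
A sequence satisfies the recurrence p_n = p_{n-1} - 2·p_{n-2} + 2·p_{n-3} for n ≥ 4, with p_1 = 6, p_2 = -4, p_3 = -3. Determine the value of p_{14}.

-445

Compute successive terms:
p_4 = 17; p_5 = 15; p_6 = -25; …; p_{11} = -93; p_{12} = 227; p_{13} = 195; p_{14} = -445.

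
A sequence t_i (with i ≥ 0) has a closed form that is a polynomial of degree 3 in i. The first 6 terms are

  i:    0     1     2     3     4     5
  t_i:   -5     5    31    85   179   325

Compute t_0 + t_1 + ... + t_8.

1st diffs: 10, 26, 54, 94, 146.
2nd diffs: 16, 28, 40, 52.
3rd diffs: 12, 12, 12 (constant).
So t_i = 2i^3 + 2i^2 + 6i - 5.
Continuing: 535, 821, 1195.
Summing i = 0..8 (9 terms) gives 3171.

3171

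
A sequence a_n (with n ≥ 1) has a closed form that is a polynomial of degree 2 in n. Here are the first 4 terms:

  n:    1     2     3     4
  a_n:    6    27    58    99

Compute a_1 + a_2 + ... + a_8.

1196

1st diffs: 21, 31, 41.
2nd diffs: 10, 10 (constant).
Newton forward-difference form: a_n = 6 + 21·C(n-1,1) + 10·C(n-1,2).
Continuing: 150, 211, 282, 363.
Summing n = 1..8 (8 terms) gives 1196.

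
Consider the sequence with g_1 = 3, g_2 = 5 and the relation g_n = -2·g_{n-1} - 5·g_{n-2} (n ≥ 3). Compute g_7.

175

Compute successive terms:
g_3 = -25, g_4 = 25, g_5 = 75, g_6 = -275, g_7 = 175.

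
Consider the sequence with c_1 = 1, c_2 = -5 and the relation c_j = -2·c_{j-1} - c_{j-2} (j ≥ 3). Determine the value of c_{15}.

57

Iterate the recurrence:
c_3 = 9, c_4 = -13, c_5 = 17, …, c_{12} = -45, c_{13} = 49, c_{14} = -53, c_{15} = 57.
(Characteristic roots are -1 and -1.)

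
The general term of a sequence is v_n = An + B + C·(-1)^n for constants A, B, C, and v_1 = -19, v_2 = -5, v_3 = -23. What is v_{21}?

-59

Write the equations: A + B - C = -19; 2A + B + C = -5; 3A + B - C = -23.
Subtracting the first from the second: A + 2C = 14.
Subtracting the second from the third: A - 2C = -18.
Solving: C = 8, A = -2, then B = -9.
So v_n = -2·n + (-9) + 8·(-1)^n; at n=21 this is -59.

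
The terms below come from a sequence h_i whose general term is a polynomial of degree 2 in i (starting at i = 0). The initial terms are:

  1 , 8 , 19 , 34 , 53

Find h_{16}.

593

1st diffs: 7, 11, 15, 19.
2nd diffs: 4, 4, 4 (constant).
Newton forward-difference form: h_i = 1 + 7·C(i,1) + 4·C(i,2).
At i = 16: i = 16, so h_{16} = 1 + 112 + 480 = 593.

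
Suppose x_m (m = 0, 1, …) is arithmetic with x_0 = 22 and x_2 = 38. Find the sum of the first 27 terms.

3402

Common difference d = (38 - 22) / (2 - 0) = 8.
x_m = 22 + (m - 0)·8.
x_{26} = 230; S = 27·(22 + 230)/2 = 3402.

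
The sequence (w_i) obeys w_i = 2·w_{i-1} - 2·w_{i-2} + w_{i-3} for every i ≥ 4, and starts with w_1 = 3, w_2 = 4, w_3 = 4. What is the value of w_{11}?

2

w_4 = 3, w_5 = 2, w_6 = 2, w_7 = 3, w_8 = 4, w_9 = 4, w_{10} = 3, w_{11} = 2.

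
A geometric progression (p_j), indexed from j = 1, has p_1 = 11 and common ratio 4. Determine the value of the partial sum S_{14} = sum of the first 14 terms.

984263335

p_j = 11·4^(j-1).
S = 11·(4^14 - 1)/(4 - 1) = 11·(268435456 - 1)/(3) = 984263335.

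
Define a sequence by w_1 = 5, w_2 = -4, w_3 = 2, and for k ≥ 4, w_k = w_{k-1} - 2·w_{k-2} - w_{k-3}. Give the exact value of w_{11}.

w_4 = 5;  w_5 = 5;  w_6 = -7;  w_7 = -22;  w_8 = -13;  w_9 = 38;  w_{10} = 86;  w_{11} = 23.

23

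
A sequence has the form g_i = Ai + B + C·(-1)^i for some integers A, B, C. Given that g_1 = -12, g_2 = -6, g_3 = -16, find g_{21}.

Write the equations: A + B - C = -12; 2A + B + C = -6; 3A + B - C = -16.
Subtracting the first from the second: A + 2C = 6.
Subtracting the second from the third: A - 2C = -10.
Solving: C = 4, A = -2, then B = -6.
Hence g_{21} = -2·21 + (-6) + 4·(-1) = -52.

-52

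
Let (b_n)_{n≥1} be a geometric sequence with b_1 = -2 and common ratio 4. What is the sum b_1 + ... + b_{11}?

b_n = (-2)·4^(n-1).
S = (-2)·(4^11 - 1)/(4 - 1) = (-2)·(4194304 - 1)/(3) = -2796202.

-2796202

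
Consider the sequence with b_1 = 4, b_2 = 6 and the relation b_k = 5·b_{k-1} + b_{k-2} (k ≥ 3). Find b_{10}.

3450336

Iterate the recurrence:
b_3 = 34; b_4 = 176; b_5 = 914; b_6 = 4746; b_7 = 24644; b_8 = 127966; b_9 = 664474; b_{10} = 3450336.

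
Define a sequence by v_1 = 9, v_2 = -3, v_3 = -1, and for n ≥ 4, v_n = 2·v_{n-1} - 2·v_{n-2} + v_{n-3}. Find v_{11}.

Compute successive terms:
v_4 = 13; v_5 = 25; v_6 = 23; v_7 = 9; v_8 = -3; v_9 = -1; v_{10} = 13; v_{11} = 25.

25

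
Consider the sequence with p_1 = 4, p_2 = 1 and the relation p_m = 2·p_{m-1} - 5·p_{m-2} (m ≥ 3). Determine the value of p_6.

Compute successive terms:
p_3 = -18;  p_4 = -41;  p_5 = 8;  p_6 = 221.

221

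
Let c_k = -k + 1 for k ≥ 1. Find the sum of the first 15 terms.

-105

Over k = 1..15: Σk = 120.
Total = (-1)·120 + (1)·15 = -105.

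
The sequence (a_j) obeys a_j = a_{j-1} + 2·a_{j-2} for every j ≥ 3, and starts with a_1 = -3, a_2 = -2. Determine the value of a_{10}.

Iterate the recurrence:
a_3 = -8  a_4 = -12  a_5 = -28  a_6 = -52  a_7 = -108  a_8 = -212  a_9 = -428  a_{10} = -852.
(Characteristic roots are 2 and -1.)

-852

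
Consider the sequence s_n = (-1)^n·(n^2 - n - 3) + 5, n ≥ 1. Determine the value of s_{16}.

(-1)^16 = 1; n^2 - n - 3 at n=16 is 237; so s_{16} = 242.

242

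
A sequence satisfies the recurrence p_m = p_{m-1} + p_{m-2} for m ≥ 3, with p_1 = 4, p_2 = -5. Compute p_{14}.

p_3 = -1; p_4 = -6; p_5 = -7; …; p_{11} = -139; p_{12} = -225; p_{13} = -364; p_{14} = -589.

-589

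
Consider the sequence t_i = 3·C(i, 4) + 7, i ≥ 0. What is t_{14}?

C(14, 4) = 1001, so t_{14} = 3010.

3010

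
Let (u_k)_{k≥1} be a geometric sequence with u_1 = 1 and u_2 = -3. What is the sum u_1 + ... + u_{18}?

-96855122

Common ratio r = -3.
u_k = 1·(-3)^(k-1).
S = 1·((-3)^18 - 1)/(-3 - 1) = 1·(387420489 - 1)/(-4) = -96855122.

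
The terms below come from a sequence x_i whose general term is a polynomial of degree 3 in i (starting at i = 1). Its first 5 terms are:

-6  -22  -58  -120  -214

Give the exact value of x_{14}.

-3490

1st diffs: -16, -36, -62, -94.
2nd diffs: -20, -26, -32.
3rd diffs: -6, -6 (constant).
So x_i = -i^3 - 4i^2 + 3i - 4.
Evaluating at i = 14 gives x_{14} = -3490.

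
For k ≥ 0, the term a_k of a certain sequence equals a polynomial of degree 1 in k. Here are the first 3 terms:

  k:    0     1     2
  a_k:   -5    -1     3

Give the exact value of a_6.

1st diffs: 4, 4 (constant).
So a_k = 4k - 5.
Evaluating at k = 6 gives a_6 = 19.

19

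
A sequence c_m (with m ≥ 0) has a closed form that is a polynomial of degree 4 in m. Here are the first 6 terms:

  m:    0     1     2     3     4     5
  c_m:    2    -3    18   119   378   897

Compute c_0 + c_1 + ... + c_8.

1st diffs: -5, 21, 101, 259, 519.
2nd diffs: 26, 80, 158, 260.
3rd diffs: 54, 78, 102.
4th diffs: 24, 24 (constant).
Newton forward-difference form: c_m = 2 + (-5)·C(m,1) + 26·C(m,2) + 54·C(m,3) + 24·C(m,4).
Continuing: 1802, 3243, 5394.
Summing m = 0..8 (9 terms) gives 11850.

11850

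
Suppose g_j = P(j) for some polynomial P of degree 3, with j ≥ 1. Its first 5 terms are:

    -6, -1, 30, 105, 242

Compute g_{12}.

4449

1st diffs: 5, 31, 75, 137.
2nd diffs: 26, 44, 62.
3rd diffs: 18, 18 (constant).
Newton forward-difference form: g_j = -6 + 5·C(j-1,1) + 26·C(j-1,2) + 18·C(j-1,3).
At j = 12: j-1 = 11, so g_{12} = -6 + 55 + 1430 + 2970 = 4449.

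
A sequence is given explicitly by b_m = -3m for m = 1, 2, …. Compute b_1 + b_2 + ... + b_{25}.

Over m = 1..25: Σm = 325.
Total = (-3)·325 = -975.

-975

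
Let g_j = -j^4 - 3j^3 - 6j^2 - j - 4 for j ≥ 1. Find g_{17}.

-100015

g_{17} = -1·17^4 - 3·17^3 - 6·17^2 - 1·17 - 4 = -100015.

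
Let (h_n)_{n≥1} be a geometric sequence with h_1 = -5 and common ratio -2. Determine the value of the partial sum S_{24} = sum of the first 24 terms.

27962025

h_n = (-5)·(-2)^(n-1).
S = (-5)·((-2)^24 - 1)/(-2 - 1) = (-5)·(16777216 - 1)/(-3) = 27962025.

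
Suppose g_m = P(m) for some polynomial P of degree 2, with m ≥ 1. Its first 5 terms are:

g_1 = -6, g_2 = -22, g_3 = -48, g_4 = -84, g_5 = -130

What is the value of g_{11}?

-616

1st diffs: -16, -26, -36, -46.
2nd diffs: -10, -10, -10 (constant).
Newton forward-difference form: g_m = -6 + (-16)·C(m-1,1) + (-10)·C(m-1,2).
At m = 11: m-1 = 10, so g_{11} = -6 - 160 - 450 = -616.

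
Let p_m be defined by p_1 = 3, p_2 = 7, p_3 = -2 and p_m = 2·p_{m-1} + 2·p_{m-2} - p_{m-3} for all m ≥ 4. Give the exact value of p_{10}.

Step forward from the initial values:
p_4 = 7  p_5 = 3  p_6 = 22  p_7 = 43  p_8 = 127  p_9 = 318  p_{10} = 847.

847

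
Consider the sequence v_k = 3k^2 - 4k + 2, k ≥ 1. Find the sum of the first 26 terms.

Over k = 1..26: Σk = 351, Σk² = 6201.
Total = (3)·6201 + (-4)·351 + (2)·26 = 17251.

17251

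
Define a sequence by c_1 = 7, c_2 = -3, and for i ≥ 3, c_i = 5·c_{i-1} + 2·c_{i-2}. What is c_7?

-1649

Iterate the recurrence:
c_3 = -1;  c_4 = -11;  c_5 = -57;  c_6 = -307;  c_7 = -1649.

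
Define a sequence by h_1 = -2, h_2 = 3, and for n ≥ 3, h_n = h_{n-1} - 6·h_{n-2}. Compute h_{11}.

Step forward from the initial values:
h_3 = 15;  h_4 = -3;  h_5 = -93;  h_6 = -75;  h_7 = 483;  h_8 = 933;  h_9 = -1965;  h_{10} = -7563;  h_{11} = 4227.

4227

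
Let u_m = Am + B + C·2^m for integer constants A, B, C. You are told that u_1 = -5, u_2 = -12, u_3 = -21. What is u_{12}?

-4154

Write the equations: A + B + 2C = -5; 2A + B + 4C = -12; 3A + B + 8C = -21.
Subtracting the first from the second: A + 2C = -7.
Subtracting the second from the third: A + 4C = -9.
Solving: C = -1, A = -5, then B = 2.
Therefore u_{12} = -60 + 2 + (-1)·4096 = -4154.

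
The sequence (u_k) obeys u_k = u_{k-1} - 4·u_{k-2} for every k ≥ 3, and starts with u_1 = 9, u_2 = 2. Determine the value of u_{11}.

Step forward from the initial values:
u_3 = -34;  u_4 = -42;  u_5 = 94;  u_6 = 262;  u_7 = -114;  u_8 = -1162;  u_9 = -706;  u_{10} = 3942;  u_{11} = 6766.

6766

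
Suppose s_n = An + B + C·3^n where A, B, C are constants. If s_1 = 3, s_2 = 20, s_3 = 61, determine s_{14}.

Write the equations: A + B + 3C = 3; 2A + B + 9C = 20; 3A + B + 27C = 61.
Subtracting the first from the second: A + 6C = 17.
Subtracting the second from the third: A + 18C = 41.
Solving: C = 2, A = 5, then B = -8.
So s_n = 5·n + (-8) + 2·3^n; at n=14 this is 9566000.

9566000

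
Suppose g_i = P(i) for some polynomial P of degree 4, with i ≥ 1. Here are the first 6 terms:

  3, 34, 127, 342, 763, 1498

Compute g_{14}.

1st diffs: 31, 93, 215, 421, 735.
2nd diffs: 62, 122, 206, 314.
3rd diffs: 60, 84, 108.
4th diffs: 24, 24 (constant).
So g_i = i^4 + 6i^2 - 2i - 2.
Evaluating at i = 14 gives g_{14} = 39562.

39562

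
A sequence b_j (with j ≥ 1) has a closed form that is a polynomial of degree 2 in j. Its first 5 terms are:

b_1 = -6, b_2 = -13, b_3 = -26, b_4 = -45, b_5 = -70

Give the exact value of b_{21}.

-1286

1st diffs: -7, -13, -19, -25.
2nd diffs: -6, -6, -6 (constant).
So b_j = -3j^2 + 2j - 5.
Evaluating at j = 21 gives b_{21} = -1286.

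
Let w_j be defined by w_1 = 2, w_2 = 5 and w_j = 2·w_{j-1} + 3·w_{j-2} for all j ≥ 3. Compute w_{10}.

34445

Compute successive terms:
w_3 = 16, w_4 = 47, w_5 = 142, w_6 = 425, w_7 = 1276, w_8 = 3827, w_9 = 11482, w_{10} = 34445.
(Characteristic roots are 3 and -1.)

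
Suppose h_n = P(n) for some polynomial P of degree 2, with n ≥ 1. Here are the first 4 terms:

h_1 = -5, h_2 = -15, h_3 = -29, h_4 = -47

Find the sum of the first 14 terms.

1st diffs: -10, -14, -18.
2nd diffs: -4, -4 (constant).
Newton forward-difference form: h_n = -5 + (-10)·C(n-1,1) + (-4)·C(n-1,2).
Continuing: …, -69, -95, -125, -159, …, h_{14} = -447.
Summing n = 1..14 (14 terms) gives -2436.

-2436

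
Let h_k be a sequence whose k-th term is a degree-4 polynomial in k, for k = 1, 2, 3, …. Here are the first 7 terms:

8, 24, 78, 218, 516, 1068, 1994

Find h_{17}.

1st diffs: 16, 54, 140, 298, 552, 926.
2nd diffs: 38, 86, 158, 254, 374.
3rd diffs: 48, 72, 96, 120.
4th diffs: 24, 24, 24 (constant).
Newton forward-difference form: h_k = 8 + 16·C(k-1,1) + 38·C(k-1,2) + 48·C(k-1,3) + 24·C(k-1,4).
At k = 17: k-1 = 16, so h_{17} = 8 + 256 + 4560 + 26880 + 43680 = 75384.

75384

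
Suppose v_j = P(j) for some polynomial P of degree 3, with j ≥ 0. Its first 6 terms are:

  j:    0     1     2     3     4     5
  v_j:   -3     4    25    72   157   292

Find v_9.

1572

1st diffs: 7, 21, 47, 85, 135.
2nd diffs: 14, 26, 38, 50.
3rd diffs: 12, 12, 12 (constant).
Newton forward-difference form: v_j = -3 + 7·C(j,1) + 14·C(j,2) + 12·C(j,3).
At j = 9: j = 9, so v_9 = -3 + 63 + 504 + 1008 = 1572.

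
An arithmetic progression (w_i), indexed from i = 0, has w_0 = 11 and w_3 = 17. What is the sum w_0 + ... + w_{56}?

3819

Common difference d = (17 - 11) / (3 - 0) = 2.
w_i = 11 + (i - 0)·2.
w_{56} = 123; S = 57·(11 + 123)/2 = 3819.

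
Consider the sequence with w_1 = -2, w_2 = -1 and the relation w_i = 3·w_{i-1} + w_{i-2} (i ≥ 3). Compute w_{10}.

-20824

Compute successive terms:
w_3 = -5, w_4 = -16, w_5 = -53, w_6 = -175, w_7 = -578, w_8 = -1909, w_9 = -6305, w_{10} = -20824.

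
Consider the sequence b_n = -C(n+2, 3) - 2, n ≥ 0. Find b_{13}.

C(15, 3) = 455, so b_{13} = -457.

-457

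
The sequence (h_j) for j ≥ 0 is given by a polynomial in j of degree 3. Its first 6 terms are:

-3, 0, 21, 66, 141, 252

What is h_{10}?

1st diffs: 3, 21, 45, 75, 111.
2nd diffs: 18, 24, 30, 36.
3rd diffs: 6, 6, 6 (constant).
Newton forward-difference form: h_j = -3 + 3·C(j,1) + 18·C(j,2) + 6·C(j,3).
At j = 10: j = 10, so h_{10} = -3 + 30 + 810 + 720 = 1557.

1557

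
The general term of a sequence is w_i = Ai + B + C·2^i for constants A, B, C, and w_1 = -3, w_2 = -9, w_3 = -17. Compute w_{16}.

-65597

The three given values yield: A + B + 2C = -3; 2A + B + 4C = -9; 3A + B + 8C = -17.
Subtracting the first from the second: A + 2C = -6.
Subtracting the second from the third: A + 4C = -8.
Solving: C = -1, A = -4, then B = 3.
Therefore w_{16} = -64 + 3 + (-1)·65536 = -65597.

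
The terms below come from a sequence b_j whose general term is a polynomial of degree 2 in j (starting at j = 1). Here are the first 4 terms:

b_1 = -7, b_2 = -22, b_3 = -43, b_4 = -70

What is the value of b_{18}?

1st diffs: -15, -21, -27.
2nd diffs: -6, -6 (constant).
So b_j = -3j^2 - 6j + 2.
Evaluating at j = 18 gives b_{18} = -1078.

-1078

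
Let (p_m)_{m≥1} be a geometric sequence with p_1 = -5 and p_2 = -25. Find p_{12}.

-244140625

Common ratio r = 5.
p_m = (-5)·5^(m-1).
p_{12} = (-5)·5^11 = -244140625.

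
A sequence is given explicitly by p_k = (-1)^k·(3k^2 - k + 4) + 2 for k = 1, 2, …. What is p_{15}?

(-1)^15 = -1; 3k^2 - k + 4 at k=15 is 664; so p_{15} = -662.

-662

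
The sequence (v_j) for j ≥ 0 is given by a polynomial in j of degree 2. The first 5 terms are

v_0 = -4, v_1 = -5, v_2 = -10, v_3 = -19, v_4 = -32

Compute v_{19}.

1st diffs: -1, -5, -9, -13.
2nd diffs: -4, -4, -4 (constant).
Newton forward-difference form: v_j = -4 + (-1)·C(j,1) + (-4)·C(j,2).
At j = 19: j = 19, so v_{19} = -4 - 19 - 684 = -707.

-707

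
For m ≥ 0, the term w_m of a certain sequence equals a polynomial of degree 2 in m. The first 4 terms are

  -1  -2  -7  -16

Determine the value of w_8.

-121

1st diffs: -1, -5, -9.
2nd diffs: -4, -4 (constant).
Newton forward-difference form: w_m = -1 + (-1)·C(m,1) + (-4)·C(m,2).
At m = 8: m = 8, so w_8 = -1 - 8 - 112 = -121.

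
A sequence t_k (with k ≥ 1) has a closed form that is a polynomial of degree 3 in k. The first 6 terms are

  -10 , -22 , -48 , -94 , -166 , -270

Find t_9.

1st diffs: -12, -26, -46, -72, -104.
2nd diffs: -14, -20, -26, -32.
3rd diffs: -6, -6, -6 (constant).
Newton forward-difference form: t_k = -10 + (-12)·C(k-1,1) + (-14)·C(k-1,2) + (-6)·C(k-1,3).
At k = 9: k-1 = 8, so t_9 = -10 - 96 - 392 - 336 = -834.

-834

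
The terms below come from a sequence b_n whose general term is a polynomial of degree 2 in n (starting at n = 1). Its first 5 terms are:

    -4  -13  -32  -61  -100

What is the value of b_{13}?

1st diffs: -9, -19, -29, -39.
2nd diffs: -10, -10, -10 (constant).
Newton forward-difference form: b_n = -4 + (-9)·C(n-1,1) + (-10)·C(n-1,2).
At n = 13: n-1 = 12, so b_{13} = -4 - 108 - 660 = -772.

-772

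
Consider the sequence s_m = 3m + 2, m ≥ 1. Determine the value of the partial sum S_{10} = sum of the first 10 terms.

Over m = 1..10: Σm = 55.
Total = (3)·55 + (2)·10 = 185.

185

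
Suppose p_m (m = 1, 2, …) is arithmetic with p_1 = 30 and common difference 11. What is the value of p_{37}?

426

p_m = 30 + (m - 1)·11.
p_{37} = 30 + 36·11 = 426.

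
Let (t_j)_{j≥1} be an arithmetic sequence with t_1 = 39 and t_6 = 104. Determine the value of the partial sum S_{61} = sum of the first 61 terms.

Common difference d = (104 - 39) / (6 - 1) = 13.
t_j = 39 + (j - 1)·13.
t_{61} = 819; S = 61·(39 + 819)/2 = 26169.

26169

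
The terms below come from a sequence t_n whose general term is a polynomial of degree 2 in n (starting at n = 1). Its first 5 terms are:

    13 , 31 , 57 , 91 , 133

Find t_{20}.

1723

1st diffs: 18, 26, 34, 42.
2nd diffs: 8, 8, 8 (constant).
Newton forward-difference form: t_n = 13 + 18·C(n-1,1) + 8·C(n-1,2).
At n = 20: n-1 = 19, so t_{20} = 13 + 342 + 1368 = 1723.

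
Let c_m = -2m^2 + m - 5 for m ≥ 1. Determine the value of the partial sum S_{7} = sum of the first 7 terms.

Over m = 1..7: Σm = 28, Σm² = 140.
Total = (-2)·140 + (1)·28 + (-5)·7 = -287.

-287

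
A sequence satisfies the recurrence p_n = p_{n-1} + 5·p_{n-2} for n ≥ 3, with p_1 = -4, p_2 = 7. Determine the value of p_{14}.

p_3 = -13;  p_4 = 22;  p_5 = -43;  …;  p_{11} = -2383;  p_{12} = -473;  p_{13} = -12388;  p_{14} = -14753.

-14753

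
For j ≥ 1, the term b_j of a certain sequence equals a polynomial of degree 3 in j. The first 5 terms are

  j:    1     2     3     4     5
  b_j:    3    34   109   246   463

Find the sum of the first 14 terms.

36897

1st diffs: 31, 75, 137, 217.
2nd diffs: 44, 62, 80.
3rd diffs: 18, 18 (constant).
Newton forward-difference form: b_j = 3 + 31·C(j-1,1) + 44·C(j-1,2) + 18·C(j-1,3).
Continuing: …, 778, 1209, 1774, 2491, …, b_{14} = 8986.
Summing j = 1..14 (14 terms) gives 36897.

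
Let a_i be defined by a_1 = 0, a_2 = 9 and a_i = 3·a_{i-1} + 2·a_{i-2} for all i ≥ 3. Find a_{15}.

115337223

a_3 = 27; a_4 = 99; a_5 = 351; …; a_{12} = 2553003; a_{13} = 9092655; a_{14} = 32383971; a_{15} = 115337223.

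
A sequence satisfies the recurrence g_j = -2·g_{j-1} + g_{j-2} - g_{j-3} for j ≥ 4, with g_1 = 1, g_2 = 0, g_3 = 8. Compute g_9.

Iterate the recurrence:
g_4 = -17, g_5 = 42, g_6 = -109, g_7 = 277, g_8 = -705, g_9 = 1796.

1796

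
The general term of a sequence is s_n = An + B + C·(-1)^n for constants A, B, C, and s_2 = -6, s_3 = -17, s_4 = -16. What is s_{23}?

-117

At n = 2, 3, 4: 2A + B + C = -6; 3A + B - C = -17; 4A + B + C = -16.
Subtracting the first from the second: A - 2C = -11.
Subtracting the second from the third: A + 2C = 1.
Solving: C = 3, A = -5, then B = 1.
So s_n = -5·n + 1 + 3·(-1)^n; at n=23 this is -117.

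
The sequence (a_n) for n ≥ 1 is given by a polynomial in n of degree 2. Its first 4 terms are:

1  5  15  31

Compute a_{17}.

1st diffs: 4, 10, 16.
2nd diffs: 6, 6 (constant).
Newton forward-difference form: a_n = 1 + 4·C(n-1,1) + 6·C(n-1,2).
At n = 17: n-1 = 16, so a_{17} = 1 + 64 + 720 = 785.

785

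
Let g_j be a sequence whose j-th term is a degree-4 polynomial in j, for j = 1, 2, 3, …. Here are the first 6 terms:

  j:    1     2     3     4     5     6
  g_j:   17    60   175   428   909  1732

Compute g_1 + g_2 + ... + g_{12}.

1st diffs: 43, 115, 253, 481, 823.
2nd diffs: 72, 138, 228, 342.
3rd diffs: 66, 90, 114.
4th diffs: 24, 24 (constant).
Newton forward-difference form: g_j = 17 + 43·C(j-1,1) + 72·C(j-1,2) + 66·C(j-1,3) + 24·C(j-1,4).
Continuing: …, 3035, 4980, 7753, 11564, …, g_{12} = 23260.
Summing j = 1..12 (12 terms) gives 70560.

70560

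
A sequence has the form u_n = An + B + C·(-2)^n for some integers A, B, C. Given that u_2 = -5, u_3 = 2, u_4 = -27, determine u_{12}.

The three given values yield: 2A + B + 4C = -5; 3A + B - 8C = 2; 4A + B + 16C = -27.
Subtracting the first from the second: A - 12C = 7.
Subtracting the second from the third: A + 24C = -29.
Solving: C = -1, A = -5, then B = 9.
Therefore u_{12} = -60 + 9 + (-1)·4096 = -4147.

-4147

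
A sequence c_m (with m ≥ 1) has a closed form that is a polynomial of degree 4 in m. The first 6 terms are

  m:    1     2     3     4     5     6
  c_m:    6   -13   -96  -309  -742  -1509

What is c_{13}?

-30846

1st diffs: -19, -83, -213, -433, -767.
2nd diffs: -64, -130, -220, -334.
3rd diffs: -66, -90, -114.
4th diffs: -24, -24 (constant).
Newton forward-difference form: c_m = 6 + (-19)·C(m-1,1) + (-64)·C(m-1,2) + (-66)·C(m-1,3) + (-24)·C(m-1,4).
At m = 13: m-1 = 12, so c_{13} = 6 - 228 - 4224 - 14520 - 11880 = -30846.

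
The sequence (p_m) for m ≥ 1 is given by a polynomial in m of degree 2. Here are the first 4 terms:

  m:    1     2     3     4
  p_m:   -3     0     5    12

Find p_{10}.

96

1st diffs: 3, 5, 7.
2nd diffs: 2, 2 (constant).
Newton forward-difference form: p_m = -3 + 3·C(m-1,1) + 2·C(m-1,2).
At m = 10: m-1 = 9, so p_{10} = -3 + 27 + 72 = 96.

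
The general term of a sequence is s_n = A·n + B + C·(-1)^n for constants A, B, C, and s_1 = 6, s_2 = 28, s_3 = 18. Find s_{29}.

Write the equations: A + B - C = 6; 2A + B + C = 28; 3A + B - C = 18.
Subtracting the first from the second: A + 2C = 22.
Subtracting the second from the third: A - 2C = -10.
Solving: C = 8, A = 6, then B = 8.
Therefore s_{29} = 174 + 8 + 8·(-1) = 174.

174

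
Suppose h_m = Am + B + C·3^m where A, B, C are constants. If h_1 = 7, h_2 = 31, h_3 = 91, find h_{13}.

4783039

At m = 1, 2, 3: A + B + 3C = 7; 2A + B + 9C = 31; 3A + B + 27C = 91.
Subtracting the first from the second: A + 6C = 24.
Subtracting the second from the third: A + 18C = 60.
Solving: C = 3, A = 6, then B = -8.
So h_m = 6·m + (-8) + 3·3^m; at m=13 this is 4783039.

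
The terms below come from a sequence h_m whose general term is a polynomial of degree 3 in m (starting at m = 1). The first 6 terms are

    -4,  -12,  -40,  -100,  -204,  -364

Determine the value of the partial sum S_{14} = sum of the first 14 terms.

1st diffs: -8, -28, -60, -104, -160.
2nd diffs: -20, -32, -44, -56.
3rd diffs: -12, -12, -12 (constant).
So h_m = -2m^3 + 2m^2 - 4.
Continuing: …, -592, -900, -1300, -1804, …, h_{14} = -5100.
Summing m = 1..14 (14 terms) gives -20076.

-20076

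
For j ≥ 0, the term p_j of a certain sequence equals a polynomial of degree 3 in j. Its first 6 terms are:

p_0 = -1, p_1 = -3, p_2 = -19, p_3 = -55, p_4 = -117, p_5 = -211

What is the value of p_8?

-745

1st diffs: -2, -16, -36, -62, -94.
2nd diffs: -14, -20, -26, -32.
3rd diffs: -6, -6, -6 (constant).
Newton forward-difference form: p_j = -1 + (-2)·C(j,1) + (-14)·C(j,2) + (-6)·C(j,3).
At j = 8: j = 8, so p_8 = -1 - 16 - 392 - 336 = -745.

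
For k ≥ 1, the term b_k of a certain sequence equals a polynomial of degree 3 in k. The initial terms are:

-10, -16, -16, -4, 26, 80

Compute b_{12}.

1244

1st diffs: -6, 0, 12, 30, 54.
2nd diffs: 6, 12, 18, 24.
3rd diffs: 6, 6, 6 (constant).
So b_k = k^3 - 3k^2 - 4k - 4.
Evaluating at k = 12 gives b_{12} = 1244.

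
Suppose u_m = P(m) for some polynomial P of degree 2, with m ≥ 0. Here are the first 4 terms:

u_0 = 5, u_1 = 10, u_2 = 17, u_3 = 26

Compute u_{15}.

290

1st diffs: 5, 7, 9.
2nd diffs: 2, 2 (constant).
So u_m = m^2 + 4m + 5.
Evaluating at m = 15 gives u_{15} = 290.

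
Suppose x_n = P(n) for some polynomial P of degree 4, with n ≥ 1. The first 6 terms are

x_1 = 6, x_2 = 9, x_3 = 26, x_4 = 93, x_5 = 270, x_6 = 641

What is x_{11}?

10026

1st diffs: 3, 17, 67, 177, 371.
2nd diffs: 14, 50, 110, 194.
3rd diffs: 36, 60, 84.
4th diffs: 24, 24 (constant).
Newton forward-difference form: x_n = 6 + 3·C(n-1,1) + 14·C(n-1,2) + 36·C(n-1,3) + 24·C(n-1,4).
At n = 11: n-1 = 10, so x_{11} = 6 + 30 + 630 + 4320 + 5040 = 10026.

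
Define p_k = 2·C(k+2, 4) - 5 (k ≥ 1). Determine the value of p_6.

135

C(8, 4) = 70, so p_6 = 135.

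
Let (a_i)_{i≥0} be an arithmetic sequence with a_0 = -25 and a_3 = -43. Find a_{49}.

-319

Common difference d = (-43 - (-25)) / (3 - 0) = -6.
a_i = -25 + (i - 0)·(-6).
a_{49} = -25 + 49·(-6) = -319.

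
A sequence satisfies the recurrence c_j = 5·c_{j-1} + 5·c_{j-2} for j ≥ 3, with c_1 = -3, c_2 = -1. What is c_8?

-125125

Compute successive terms:
c_3 = -20;  c_4 = -105;  c_5 = -625;  c_6 = -3650;  c_7 = -21375;  c_8 = -125125.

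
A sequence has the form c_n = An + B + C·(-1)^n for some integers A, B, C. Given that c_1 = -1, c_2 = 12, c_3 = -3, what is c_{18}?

Plug in n = 1, 2, 3: A + B - C = -1; 2A + B + C = 12; 3A + B - C = -3.
Subtracting the first from the second: A + 2C = 13.
Subtracting the second from the third: A - 2C = -15.
Solving: C = 7, A = -1, then B = 7.
So c_n = -1·n + 7 + 7·(-1)^n; at n=18 this is -4.

-4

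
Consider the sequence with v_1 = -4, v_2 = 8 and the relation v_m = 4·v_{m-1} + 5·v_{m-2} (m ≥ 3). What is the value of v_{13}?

162760412

Step forward from the initial values:
v_3 = 12; v_4 = 88; v_5 = 412; …; v_{10} = 1302088; v_{11} = 6510412; v_{12} = 32552088; v_{13} = 162760412.
(Characteristic roots are 5 and -1.)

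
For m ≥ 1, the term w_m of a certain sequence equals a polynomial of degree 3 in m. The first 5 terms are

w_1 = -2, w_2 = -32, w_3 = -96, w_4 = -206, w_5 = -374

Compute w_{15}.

-7884

1st diffs: -30, -64, -110, -168.
2nd diffs: -34, -46, -58.
3rd diffs: -12, -12 (constant).
Newton forward-difference form: w_m = -2 + (-30)·C(m-1,1) + (-34)·C(m-1,2) + (-12)·C(m-1,3).
At m = 15: m-1 = 14, so w_{15} = -2 - 420 - 3094 - 4368 = -7884.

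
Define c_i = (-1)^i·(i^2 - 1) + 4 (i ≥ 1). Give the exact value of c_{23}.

-524

(-1)^23 = -1; i^2 - 1 at i=23 is 528; so c_{23} = -524.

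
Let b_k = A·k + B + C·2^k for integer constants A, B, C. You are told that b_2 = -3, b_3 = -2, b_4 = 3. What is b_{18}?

The three given values yield: 2A + B + 4C = -3; 3A + B + 8C = -2; 4A + B + 16C = 3.
Subtracting the first from the second: A + 4C = 1.
Subtracting the second from the third: A + 8C = 5.
Solving: C = 1, A = -3, then B = -1.
So b_k = -3·k + (-1) + 1·2^k; at k=18 this is 262089.

262089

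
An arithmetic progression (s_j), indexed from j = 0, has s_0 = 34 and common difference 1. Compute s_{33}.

67

s_j = 34 + (j - 0)·1.
s_{33} = 34 + 33·1 = 67.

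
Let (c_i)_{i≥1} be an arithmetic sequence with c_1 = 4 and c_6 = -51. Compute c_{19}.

-194

Common difference d = (-51 - 4) / (6 - 1) = -11.
c_i = 4 + (i - 1)·(-11).
c_{19} = 4 + 18·(-11) = -194.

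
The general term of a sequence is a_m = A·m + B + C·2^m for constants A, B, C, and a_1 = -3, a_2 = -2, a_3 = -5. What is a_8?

-476

Plug in m = 1, 2, 3: A + B + 2C = -3; 2A + B + 4C = -2; 3A + B + 8C = -5.
Subtracting the first from the second: A + 2C = 1.
Subtracting the second from the third: A + 4C = -3.
Solving: C = -2, A = 5, then B = -4.
Hence a_8 = 5·8 + (-4) + (-2)·256 = -476.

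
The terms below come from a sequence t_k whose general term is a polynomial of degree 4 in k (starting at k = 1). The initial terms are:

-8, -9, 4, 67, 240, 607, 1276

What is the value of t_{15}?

38380

1st diffs: -1, 13, 63, 173, 367, 669.
2nd diffs: 14, 50, 110, 194, 302.
3rd diffs: 36, 60, 84, 108.
4th diffs: 24, 24, 24 (constant).
Newton forward-difference form: t_k = -8 + (-1)·C(k-1,1) + 14·C(k-1,2) + 36·C(k-1,3) + 24·C(k-1,4).
At k = 15: k-1 = 14, so t_{15} = -8 - 14 + 1274 + 13104 + 24024 = 38380.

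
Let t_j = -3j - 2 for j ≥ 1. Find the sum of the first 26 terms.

-1105

Over j = 1..26: Σj = 351.
Total = (-3)·351 + (-2)·26 = -1105.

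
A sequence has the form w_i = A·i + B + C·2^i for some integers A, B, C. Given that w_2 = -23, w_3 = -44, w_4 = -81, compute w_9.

-2090

Plug in i = 2, 3, 4: 2A + B + 4C = -23; 3A + B + 8C = -44; 4A + B + 16C = -81.
Subtracting the first from the second: A + 4C = -21.
Subtracting the second from the third: A + 8C = -37.
Solving: C = -4, A = -5, then B = 3.
Hence w_9 = -5·9 + 3 + (-4)·512 = -2090.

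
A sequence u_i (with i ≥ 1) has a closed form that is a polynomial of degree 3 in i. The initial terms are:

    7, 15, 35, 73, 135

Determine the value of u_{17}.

4935

1st diffs: 8, 20, 38, 62.
2nd diffs: 12, 18, 24.
3rd diffs: 6, 6 (constant).
Newton forward-difference form: u_i = 7 + 8·C(i-1,1) + 12·C(i-1,2) + 6·C(i-1,3).
At i = 17: i-1 = 16, so u_{17} = 7 + 128 + 1440 + 3360 = 4935.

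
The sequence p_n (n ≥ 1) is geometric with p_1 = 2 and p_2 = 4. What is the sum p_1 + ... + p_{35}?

68719476734

Common ratio r = 2.
p_n = 2·2^(n-1).
S = 2·(2^35 - 1)/(2 - 1) = 2·(34359738368 - 1)/(1) = 68719476734.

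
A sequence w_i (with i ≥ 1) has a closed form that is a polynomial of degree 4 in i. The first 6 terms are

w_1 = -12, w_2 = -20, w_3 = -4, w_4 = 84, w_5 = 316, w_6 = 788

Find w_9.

1st diffs: -8, 16, 88, 232, 472.
2nd diffs: 24, 72, 144, 240.
3rd diffs: 48, 72, 96.
4th diffs: 24, 24 (constant).
Newton forward-difference form: w_i = -12 + (-8)·C(i-1,1) + 24·C(i-1,2) + 48·C(i-1,3) + 24·C(i-1,4).
At i = 9: i-1 = 8, so w_9 = -12 - 64 + 672 + 2688 + 1680 = 4964.

4964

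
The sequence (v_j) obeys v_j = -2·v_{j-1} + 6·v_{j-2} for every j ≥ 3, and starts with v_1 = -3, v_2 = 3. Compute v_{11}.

v_3 = -24  v_4 = 66  v_5 = -276  v_6 = 948  v_7 = -3552  v_8 = 12792  v_9 = -46896  v_{10} = 170544  v_{11} = -622464.

-622464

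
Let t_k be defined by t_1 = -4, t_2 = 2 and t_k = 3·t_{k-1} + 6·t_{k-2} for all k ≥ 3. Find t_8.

t_3 = -18;  t_4 = -42;  t_5 = -234;  t_6 = -954;  t_7 = -4266;  t_8 = -18522.

-18522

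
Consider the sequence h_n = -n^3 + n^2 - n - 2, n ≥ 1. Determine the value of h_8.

h_8 = -1·8^3 + 1·8^2 - 1·8 - 2 = -458.

-458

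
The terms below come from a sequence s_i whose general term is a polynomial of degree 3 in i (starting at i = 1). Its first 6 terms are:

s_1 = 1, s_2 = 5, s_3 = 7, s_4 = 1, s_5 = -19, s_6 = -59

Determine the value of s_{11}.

1st diffs: 4, 2, -6, -20, -40.
2nd diffs: -2, -8, -14, -20.
3rd diffs: -6, -6, -6 (constant).
So s_i = -i^3 + 5i^2 - 4i + 1.
Evaluating at i = 11 gives s_{11} = -769.

-769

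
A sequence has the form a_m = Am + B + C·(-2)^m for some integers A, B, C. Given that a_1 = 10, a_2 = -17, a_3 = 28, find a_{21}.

8388550

At m = 1, 2, 3: A + B - 2C = 10; 2A + B + 4C = -17; 3A + B - 8C = 28.
Subtracting the first from the second: A + 6C = -27.
Subtracting the second from the third: A - 12C = 45.
Solving: C = -4, A = -3, then B = 5.
Hence a_{21} = -3·21 + 5 + (-4)·(-2097152) = 8388550.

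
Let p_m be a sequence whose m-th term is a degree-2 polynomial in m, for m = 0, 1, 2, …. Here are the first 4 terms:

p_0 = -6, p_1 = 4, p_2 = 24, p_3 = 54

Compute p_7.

274

1st diffs: 10, 20, 30.
2nd diffs: 10, 10 (constant).
So p_m = 5m^2 + 5m - 6.
Evaluating at m = 7 gives p_7 = 274.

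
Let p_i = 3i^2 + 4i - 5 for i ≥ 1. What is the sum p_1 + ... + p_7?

497

Over i = 1..7: Σi = 28, Σi² = 140.
Total = (3)·140 + (4)·28 + (-5)·7 = 497.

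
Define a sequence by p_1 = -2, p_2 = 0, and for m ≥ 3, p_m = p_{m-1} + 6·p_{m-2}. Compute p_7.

-660

Iterate the recurrence:
p_3 = -12  p_4 = -12  p_5 = -84  p_6 = -156  p_7 = -660.
(Characteristic roots are 3 and -2.)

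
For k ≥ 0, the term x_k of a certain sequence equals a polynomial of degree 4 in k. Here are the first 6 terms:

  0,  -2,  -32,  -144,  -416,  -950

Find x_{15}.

-60300

1st diffs: -2, -30, -112, -272, -534.
2nd diffs: -28, -82, -160, -262.
3rd diffs: -54, -78, -102.
4th diffs: -24, -24 (constant).
Newton forward-difference form: x_k = (-2)·C(k,1) + (-28)·C(k,2) + (-54)·C(k,3) + (-24)·C(k,4).
At k = 15: k = 15, so x_{15} = -30 - 2940 - 24570 - 32760 = -60300.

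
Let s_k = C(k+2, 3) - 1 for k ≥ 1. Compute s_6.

C(8, 3) = 56, so s_6 = 55.

55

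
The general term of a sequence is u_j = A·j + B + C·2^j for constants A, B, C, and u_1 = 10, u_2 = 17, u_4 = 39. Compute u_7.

Plug in j = 1, 2, 4: A + B + 2C = 10; 2A + B + 4C = 17; 4A + B + 16C = 39.
Subtracting the first from the second: A + 2C = 7.
Subtracting the second from the third: 2A + 12C = 22.
Solving: C = 1, A = 5, then B = 3.
Therefore u_7 = 35 + 3 + 1·128 = 166.

166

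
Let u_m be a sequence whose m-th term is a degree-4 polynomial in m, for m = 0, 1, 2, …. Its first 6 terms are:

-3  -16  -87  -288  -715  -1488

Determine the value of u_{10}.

1st diffs: -13, -71, -201, -427, -773.
2nd diffs: -58, -130, -226, -346.
3rd diffs: -72, -96, -120.
4th diffs: -24, -24 (constant).
Newton forward-difference form: u_m = -3 + (-13)·C(m,1) + (-58)·C(m,2) + (-72)·C(m,3) + (-24)·C(m,4).
At m = 10: m = 10, so u_{10} = -3 - 130 - 2610 - 8640 - 5040 = -16423.

-16423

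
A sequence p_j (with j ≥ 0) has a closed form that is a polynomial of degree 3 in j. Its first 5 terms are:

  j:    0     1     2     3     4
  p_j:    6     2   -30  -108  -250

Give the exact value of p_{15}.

-11184

1st diffs: -4, -32, -78, -142.
2nd diffs: -28, -46, -64.
3rd diffs: -18, -18 (constant).
Newton forward-difference form: p_j = 6 + (-4)·C(j,1) + (-28)·C(j,2) + (-18)·C(j,3).
At j = 15: j = 15, so p_{15} = 6 - 60 - 2940 - 8190 = -11184.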